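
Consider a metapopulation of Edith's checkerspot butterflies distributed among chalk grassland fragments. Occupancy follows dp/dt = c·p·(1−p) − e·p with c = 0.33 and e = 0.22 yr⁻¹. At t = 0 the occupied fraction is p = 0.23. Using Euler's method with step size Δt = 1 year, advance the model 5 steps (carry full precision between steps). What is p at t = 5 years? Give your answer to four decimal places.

Update rule: p ← p + [c·p·(1−p) − e·p]·Δt with Δt = 1.
p: 0.23000 → 0.23784  (Δp = +0.00784)
p: 0.23784 → 0.24534  (Δp = +0.00749)
p: 0.24534 → 0.25246  (Δp = +0.00712)
p: 0.25246 → 0.25920  (Δp = +0.00674)
p: 0.25920 → 0.26554  (Δp = +0.00634)

0.2655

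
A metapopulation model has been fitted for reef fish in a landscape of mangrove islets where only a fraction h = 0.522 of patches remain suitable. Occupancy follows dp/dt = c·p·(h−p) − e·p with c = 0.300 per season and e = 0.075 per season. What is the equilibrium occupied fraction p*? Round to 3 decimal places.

0.272

Setting dp/dt = 0 and dividing by p* gives c·(h−p*) = e.
So p* = h − e/c = 0.522 − 0.075/0.300 = 0.522 − 0.2500 = 0.2720.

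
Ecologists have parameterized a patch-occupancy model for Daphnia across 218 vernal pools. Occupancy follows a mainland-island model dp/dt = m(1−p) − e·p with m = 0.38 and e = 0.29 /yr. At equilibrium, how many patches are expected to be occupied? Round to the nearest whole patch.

p* = m/(m+e) = 0.38/0.6700 = 0.5672.
Expected occupied patches = N × p* = 218 × 0.5672 = 123.64 ≈ 124.

124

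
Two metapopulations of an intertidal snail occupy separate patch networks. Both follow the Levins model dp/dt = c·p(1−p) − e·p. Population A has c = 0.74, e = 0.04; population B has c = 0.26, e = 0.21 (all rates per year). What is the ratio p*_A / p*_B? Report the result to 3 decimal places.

A: p*_A = 1 − 0.04/0.74 = 0.9459.
B: p*_B = 1 − 0.21/0.26 = 0.1923.
p*_A / p*_B = 0.9459/0.1923 = 4.9189.

4.919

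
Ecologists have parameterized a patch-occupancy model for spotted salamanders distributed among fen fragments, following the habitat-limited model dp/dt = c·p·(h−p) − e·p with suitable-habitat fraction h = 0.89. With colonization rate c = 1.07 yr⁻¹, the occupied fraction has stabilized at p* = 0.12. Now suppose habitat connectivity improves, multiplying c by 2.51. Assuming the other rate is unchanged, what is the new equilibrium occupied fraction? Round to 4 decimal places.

Balance c(h−p*) = e gives e = 1.07×(0.89 − 0.12000) = 0.82390.
New p* = 0.89 − e/c = 0.89 − 0.82390/2.68570 = 0.58323.

0.5832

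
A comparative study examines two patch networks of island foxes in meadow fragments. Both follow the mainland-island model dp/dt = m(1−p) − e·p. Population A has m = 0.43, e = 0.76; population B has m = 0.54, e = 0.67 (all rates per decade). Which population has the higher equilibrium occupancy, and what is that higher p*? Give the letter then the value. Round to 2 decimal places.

A: p*_A = m/(m+e) = 0.43/1.1900 = 0.3613.
B: p*_B = 0.54/1.2100 = 0.4463.
B is higher at 0.4463.

B, 0.45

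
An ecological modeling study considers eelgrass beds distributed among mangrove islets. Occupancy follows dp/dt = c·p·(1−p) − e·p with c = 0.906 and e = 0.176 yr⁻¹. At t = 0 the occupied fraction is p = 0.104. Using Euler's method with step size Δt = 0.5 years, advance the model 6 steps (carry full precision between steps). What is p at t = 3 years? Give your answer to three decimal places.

0.429

Update rule: p ← p + [c·p·(1−p) − e·p]·Δt with Δt = 0.5.
  1  |  dp/dt·Δt = +0.033060  |  p_1 = 0.137060
  2  |  dp/dt·Δt = +0.041517  |  p_2 = 0.178578
  3  |  dp/dt·Δt = +0.050735  |  p_3 = 0.229312
  4  |  dp/dt·Δt = +0.059878  |  p_4 = 0.289191
  5  |  dp/dt·Δt = +0.067670  |  p_5 = 0.356860
  6  |  dp/dt·Δt = +0.072565  |  p_6 = 0.429425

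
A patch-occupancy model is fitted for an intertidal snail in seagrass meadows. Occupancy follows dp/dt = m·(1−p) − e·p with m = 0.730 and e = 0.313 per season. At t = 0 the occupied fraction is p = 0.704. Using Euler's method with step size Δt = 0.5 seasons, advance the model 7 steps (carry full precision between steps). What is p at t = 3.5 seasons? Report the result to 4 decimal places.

0.6999

Update rule: p ← p + [m·(1−p) − e·p]·Δt with Δt = 0.5.
t = 0.5: p = 0.70400 + (-0.00214) = 0.70186
t = 1: p = 0.70186 + (-0.00102) = 0.70084
t = 1.5: p = 0.70084 + (-0.00049) = 0.70035
t = 2: p = 0.70035 + (-0.00023) = 0.70012
t = 2.5: p = 0.70012 + (-0.00011) = 0.70001
t = 3: p = 0.70001 + (-0.00005) = 0.69995
t = 3.5: p = 0.69995 + (-0.00003) = 0.69993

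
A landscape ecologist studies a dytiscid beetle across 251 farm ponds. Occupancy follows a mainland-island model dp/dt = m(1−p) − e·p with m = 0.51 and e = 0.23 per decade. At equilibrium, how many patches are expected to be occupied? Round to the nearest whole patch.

173

p* = m/(m+e) = 0.51/0.7400 = 0.6892.
Expected occupied patches = N × p* = 251 × 0.6892 = 172.99 ≈ 173.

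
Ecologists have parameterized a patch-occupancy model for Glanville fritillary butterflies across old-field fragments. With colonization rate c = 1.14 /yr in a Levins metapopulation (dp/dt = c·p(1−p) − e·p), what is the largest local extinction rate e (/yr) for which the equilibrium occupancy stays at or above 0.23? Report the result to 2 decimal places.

0.88

1 − e/c ≥ 0.23 ⇒ e ≤ c(1 − 0.23) = 1.14 × 0.7700.
e_max = 0.8778.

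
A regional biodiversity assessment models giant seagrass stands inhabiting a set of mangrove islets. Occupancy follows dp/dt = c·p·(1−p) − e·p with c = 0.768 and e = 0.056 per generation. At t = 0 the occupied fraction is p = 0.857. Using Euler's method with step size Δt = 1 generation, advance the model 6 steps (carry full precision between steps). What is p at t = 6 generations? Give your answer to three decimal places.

Update rule: p ← p + [c·p·(1−p) − e·p]·Δt with Δt = 1.
step 1: Δp = +0.04613, p = 0.90313
step 2: Δp = +0.01662, p = 0.91974
step 3: Δp = +0.00518, p = 0.92493
step 4: Δp = +0.00153, p = 0.92646
step 5: Δp = +0.00044, p = 0.92690
step 6: Δp = +0.00013, p = 0.92703

0.927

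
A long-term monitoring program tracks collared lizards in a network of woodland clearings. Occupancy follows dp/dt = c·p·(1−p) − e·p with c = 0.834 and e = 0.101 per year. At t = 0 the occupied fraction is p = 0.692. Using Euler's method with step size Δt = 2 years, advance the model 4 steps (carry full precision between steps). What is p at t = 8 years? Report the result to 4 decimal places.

0.8758

Update rule: p ← p + [c·p·(1−p) − e·p]·Δt with Δt = 2.
t = 2: p = 0.69200 + (+0.21573) = 0.90773
t = 4: p = 0.90773 + (-0.04365) = 0.86408
t = 6: p = 0.86408 + (+0.02136) = 0.88544
t = 8: p = 0.88544 + (-0.00966) = 0.87578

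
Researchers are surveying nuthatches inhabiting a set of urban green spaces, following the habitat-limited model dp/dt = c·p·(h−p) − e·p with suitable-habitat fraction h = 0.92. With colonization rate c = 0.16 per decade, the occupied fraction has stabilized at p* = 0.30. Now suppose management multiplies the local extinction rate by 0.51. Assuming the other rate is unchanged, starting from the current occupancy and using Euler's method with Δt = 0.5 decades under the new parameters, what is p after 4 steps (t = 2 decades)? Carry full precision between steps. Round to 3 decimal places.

0.329

Balance c(h−p*) = e gives e = 0.16×(0.92 − 0.30000) = 0.09920.
Starting from p₀ = 0.30000; update p ← p + (dp/dt)·Δt with the new parameters.
  1  |  dp/dt·Δt = +0.007291  |  p_1 = 0.307291
  2  |  dp/dt·Δt = +0.007289  |  p_2 = 0.314580
  3  |  dp/dt·Δt = +0.007279  |  p_3 = 0.321859
  4  |  dp/dt·Δt = +0.007260  |  p_4 = 0.329119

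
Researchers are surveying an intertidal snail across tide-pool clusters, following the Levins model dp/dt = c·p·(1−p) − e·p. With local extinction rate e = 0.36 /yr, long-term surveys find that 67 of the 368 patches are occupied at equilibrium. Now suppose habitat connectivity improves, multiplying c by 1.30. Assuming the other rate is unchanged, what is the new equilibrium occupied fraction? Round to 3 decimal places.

0.371

Observed p* = 67/368 = 0.18207.
Balance c(1−p*) = e gives c = e/(1 − 0.18207) = 0.36/0.81793 = 0.44014.
New p* = 1 − e/c = 1 − 0.36000/0.57218 = 0.37083.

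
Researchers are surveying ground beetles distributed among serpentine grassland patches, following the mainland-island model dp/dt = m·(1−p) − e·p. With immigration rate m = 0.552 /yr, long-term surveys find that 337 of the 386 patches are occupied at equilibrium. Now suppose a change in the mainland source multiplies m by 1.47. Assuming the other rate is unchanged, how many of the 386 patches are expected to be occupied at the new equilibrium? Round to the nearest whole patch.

351

Observed p* = 337/386 = 0.87306.
Balance m(1−p*) = e·p* gives e = m(1−p*)/p* = 0.552×0.12694/0.87306 = 0.08026.
New p* = m/(m+e) = 0.81144/(0.81144+0.08026) = 0.90999.
Expected occupied = 386 × 0.90999 = 351.26 ≈ 351.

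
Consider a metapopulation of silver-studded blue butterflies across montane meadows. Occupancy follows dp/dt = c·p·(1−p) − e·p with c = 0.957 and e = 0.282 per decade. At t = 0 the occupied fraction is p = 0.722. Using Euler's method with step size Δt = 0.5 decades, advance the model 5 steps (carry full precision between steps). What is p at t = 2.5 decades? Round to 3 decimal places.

Update rule: p ← p + [c·p·(1−p) − e·p]·Δt with Δt = 0.5.
  1  |  dp/dt·Δt = -0.005759  |  p_1 = 0.716241
  2  |  dp/dt·Δt = -0.003740  |  p_2 = 0.712501
  3  |  dp/dt·Δt = -0.002445  |  p_3 = 0.710056
  4  |  dp/dt·Δt = -0.001606  |  p_4 = 0.708450
  5  |  dp/dt·Δt = -0.001058  |  p_5 = 0.707392

0.707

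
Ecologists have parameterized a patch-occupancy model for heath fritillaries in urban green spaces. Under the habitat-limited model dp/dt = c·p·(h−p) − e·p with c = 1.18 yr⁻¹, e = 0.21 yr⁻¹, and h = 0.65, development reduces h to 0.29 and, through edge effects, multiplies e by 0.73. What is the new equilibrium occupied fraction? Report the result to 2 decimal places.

Before: p* = h − e/c = 0.65 − 0.21/1.18 = 0.65 − 0.1780 = 0.4720.
After: c = 1.18, e = 0.1533, h = 0.29; p* = 0.29 − 0.1533/1.18 = 0.1601.

0.16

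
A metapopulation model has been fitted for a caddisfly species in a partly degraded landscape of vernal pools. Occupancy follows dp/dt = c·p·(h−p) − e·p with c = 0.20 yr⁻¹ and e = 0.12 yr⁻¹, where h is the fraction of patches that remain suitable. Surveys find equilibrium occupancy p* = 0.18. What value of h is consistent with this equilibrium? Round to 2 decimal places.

At equilibrium c(h−p*) = e, so h = p* + e/c.
h = 0.18 + 0.12/0.20 = 0.18 + 0.6000 = 0.7800.

0.78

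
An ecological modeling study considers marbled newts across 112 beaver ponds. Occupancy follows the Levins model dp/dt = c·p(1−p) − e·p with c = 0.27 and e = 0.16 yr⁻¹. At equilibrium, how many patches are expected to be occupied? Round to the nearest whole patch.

p* = 1 − e/c = 1 − 0.16/0.27 = 0.4074.
Expected occupied patches = N × p* = 112 × 0.4074 = 45.63 ≈ 46.

46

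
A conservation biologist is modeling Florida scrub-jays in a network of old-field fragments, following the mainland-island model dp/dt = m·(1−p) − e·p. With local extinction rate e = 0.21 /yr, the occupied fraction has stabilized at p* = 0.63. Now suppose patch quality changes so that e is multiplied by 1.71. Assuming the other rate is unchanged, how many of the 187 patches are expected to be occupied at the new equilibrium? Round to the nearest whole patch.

Balance m(1−p*) = e·p* gives m = e·p*/(1−p*) = 0.21×0.63000/0.37000 = 0.35757.
New p* = m/(m+e) = 0.35757/(0.35757+0.35910) = 0.49893.
Expected occupied = 187 × 0.49893 = 93.30 ≈ 93.

93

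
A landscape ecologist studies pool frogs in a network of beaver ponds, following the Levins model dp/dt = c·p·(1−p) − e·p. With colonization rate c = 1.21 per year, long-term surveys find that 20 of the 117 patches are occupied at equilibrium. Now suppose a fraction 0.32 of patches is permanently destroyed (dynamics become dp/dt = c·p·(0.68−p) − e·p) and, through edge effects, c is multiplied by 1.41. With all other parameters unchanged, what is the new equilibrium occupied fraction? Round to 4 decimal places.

Observed p* = 20/117 = 0.17094.
Balance c(1−p*) = e gives e = 1.21×(1 − 0.17094) = 1.00316.
New p* = 0.68 − e/c = 0.68 − 1.00316/1.70610 = 0.09202.

0.0920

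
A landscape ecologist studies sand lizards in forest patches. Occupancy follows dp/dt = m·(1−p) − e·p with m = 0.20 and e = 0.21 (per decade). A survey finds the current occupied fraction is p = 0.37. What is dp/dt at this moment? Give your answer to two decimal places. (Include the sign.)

Colonization term: m·(1−p) = 0.20×0.6300 = 0.12600.
Extinction term: e·p = 0.07770.
dp/dt = 0.12600 − 0.07770 = 0.04830.

0.05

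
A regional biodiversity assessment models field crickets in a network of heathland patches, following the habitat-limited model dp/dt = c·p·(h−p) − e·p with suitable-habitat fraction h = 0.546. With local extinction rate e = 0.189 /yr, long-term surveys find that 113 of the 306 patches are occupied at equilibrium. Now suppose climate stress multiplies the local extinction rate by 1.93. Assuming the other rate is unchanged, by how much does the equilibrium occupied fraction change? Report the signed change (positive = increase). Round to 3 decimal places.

-0.164

Observed p* = 113/306 = 0.36928.
Balance c(h−p*) = e gives c = e/(0.546 − 0.36928) = 0.189/0.17672 = 1.06949.
New p* = 0.546 − e/c = 0.546 − 0.36477/1.06949 = 0.20493.
Δp* = 0.20493 − 0.36928 = -0.16435.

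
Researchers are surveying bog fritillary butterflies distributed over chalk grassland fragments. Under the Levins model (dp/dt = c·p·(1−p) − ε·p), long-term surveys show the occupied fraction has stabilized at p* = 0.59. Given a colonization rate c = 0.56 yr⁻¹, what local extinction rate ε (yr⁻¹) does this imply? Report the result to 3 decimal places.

0.230

At equilibrium c(1−p*) = ε.
ε = 0.56 × (1 − 0.59) = 0.56 × 0.4100 = 0.2296.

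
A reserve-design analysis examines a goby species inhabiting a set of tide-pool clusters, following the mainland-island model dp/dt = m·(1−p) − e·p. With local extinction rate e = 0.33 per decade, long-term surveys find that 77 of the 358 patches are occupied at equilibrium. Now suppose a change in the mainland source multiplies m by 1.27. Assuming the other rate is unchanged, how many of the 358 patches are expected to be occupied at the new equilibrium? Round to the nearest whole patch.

92

Observed p* = 77/358 = 0.21508.
Balance m(1−p*) = e·p* gives m = e·p*/(1−p*) = 0.33×0.21508/0.78492 = 0.09043.
New p* = m/(m+e) = 0.11485/(0.11485+0.33000) = 0.25818.
Expected occupied = 358 × 0.25818 = 92.43 ≈ 92.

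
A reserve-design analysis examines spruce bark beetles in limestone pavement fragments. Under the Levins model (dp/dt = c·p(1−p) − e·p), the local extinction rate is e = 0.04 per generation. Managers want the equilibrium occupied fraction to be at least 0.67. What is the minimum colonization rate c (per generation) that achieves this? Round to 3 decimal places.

p* = 1 − e/c ≥ 0.67 requires e/c ≤ 0.3300, i.e. c ≥ e/0.3300.
c_min = 0.04/0.3300 = 0.1212.

0.121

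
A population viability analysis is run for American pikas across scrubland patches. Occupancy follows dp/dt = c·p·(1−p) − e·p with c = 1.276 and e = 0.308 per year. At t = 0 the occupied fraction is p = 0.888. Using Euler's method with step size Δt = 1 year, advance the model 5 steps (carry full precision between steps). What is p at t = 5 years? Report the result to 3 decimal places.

Update rule: p ← p + [c·p·(1−p) − e·p]·Δt with Δt = 1.
step 1: Δp = -0.14660, p = 0.74140
step 2: Δp = +0.01629, p = 0.75769
step 3: Δp = +0.00090, p = 0.75859
step 4: Δp = +0.00003, p = 0.75862
step 5: Δp = +0.00000, p = 0.75862

0.759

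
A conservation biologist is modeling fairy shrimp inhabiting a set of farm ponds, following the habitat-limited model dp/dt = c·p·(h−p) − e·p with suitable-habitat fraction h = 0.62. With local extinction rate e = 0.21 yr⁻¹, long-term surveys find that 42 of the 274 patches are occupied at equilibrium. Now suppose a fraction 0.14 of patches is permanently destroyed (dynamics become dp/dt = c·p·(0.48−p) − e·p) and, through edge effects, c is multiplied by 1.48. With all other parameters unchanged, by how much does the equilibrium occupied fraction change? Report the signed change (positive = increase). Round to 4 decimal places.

Observed p* = 42/274 = 0.15328.
Balance c(h−p*) = e gives c = e/(0.62 − 0.15328) = 0.21/0.46672 = 0.44995.
New p* = 0.48 − e/c = 0.48 − 0.21000/0.66593 = 0.16465.
Δp* = 0.16465 − 0.15328 = +0.01137.

0.0114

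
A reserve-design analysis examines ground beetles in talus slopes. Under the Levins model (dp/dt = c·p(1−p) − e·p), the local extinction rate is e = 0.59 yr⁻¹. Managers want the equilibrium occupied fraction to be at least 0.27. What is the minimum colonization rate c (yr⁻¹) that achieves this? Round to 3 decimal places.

p* = 1 − e/c ≥ 0.27 requires e/c ≤ 0.7300, i.e. c ≥ e/0.7300.
c_min = 0.59/0.7300 = 0.8082.

0.808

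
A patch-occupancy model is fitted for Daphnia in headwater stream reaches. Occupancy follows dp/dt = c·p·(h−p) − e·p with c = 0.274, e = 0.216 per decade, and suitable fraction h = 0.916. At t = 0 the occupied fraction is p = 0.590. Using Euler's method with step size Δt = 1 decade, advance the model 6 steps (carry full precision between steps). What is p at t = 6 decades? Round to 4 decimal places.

0.3354

Update rule: p ← p + [c·p·(h−p) − e·p]·Δt with Δt = 1.
t = 1: p = 0.59000 + (-0.07474) = 0.51526
t = 2: p = 0.51526 + (-0.05472) = 0.46054
t = 3: p = 0.46054 + (-0.04200) = 0.41854
t = 4: p = 0.41854 + (-0.03336) = 0.38518
t = 5: p = 0.38518 + (-0.02718) = 0.35801
t = 6: p = 0.35801 + (-0.02259) = 0.33541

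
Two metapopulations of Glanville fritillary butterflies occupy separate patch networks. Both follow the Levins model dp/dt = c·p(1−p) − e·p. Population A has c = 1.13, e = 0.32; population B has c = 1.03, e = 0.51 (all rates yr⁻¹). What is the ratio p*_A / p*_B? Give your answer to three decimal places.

A: p*_A = 1 − 0.32/1.13 = 0.7168.
B: p*_B = 1 − 0.51/1.03 = 0.5049.
p*_A / p*_B = 0.7168/0.5049 = 1.4198.

1.420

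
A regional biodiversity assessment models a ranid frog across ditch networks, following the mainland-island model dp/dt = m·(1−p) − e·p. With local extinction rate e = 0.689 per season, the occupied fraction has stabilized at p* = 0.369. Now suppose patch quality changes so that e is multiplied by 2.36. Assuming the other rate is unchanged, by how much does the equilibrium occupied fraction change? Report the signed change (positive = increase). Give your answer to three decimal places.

Balance m(1−p*) = e·p* gives m = e·p*/(1−p*) = 0.689×0.36900/0.63100 = 0.40292.
New p* = m/(m+e) = 0.40292/(0.40292+1.62604) = 0.19858.
Δp* = 0.19858 − 0.36900 = -0.17042.

-0.170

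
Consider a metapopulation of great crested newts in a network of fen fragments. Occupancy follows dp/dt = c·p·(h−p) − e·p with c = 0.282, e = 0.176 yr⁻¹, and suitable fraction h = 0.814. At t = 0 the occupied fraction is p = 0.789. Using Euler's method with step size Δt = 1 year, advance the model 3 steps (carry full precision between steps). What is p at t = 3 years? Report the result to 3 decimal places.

Update rule: p ← p + [c·p·(h−p) − e·p]·Δt with Δt = 1.
step 1: Δp = -0.13330, p = 0.65570
step 2: Δp = -0.08613, p = 0.56957
step 3: Δp = -0.06098, p = 0.50858

0.509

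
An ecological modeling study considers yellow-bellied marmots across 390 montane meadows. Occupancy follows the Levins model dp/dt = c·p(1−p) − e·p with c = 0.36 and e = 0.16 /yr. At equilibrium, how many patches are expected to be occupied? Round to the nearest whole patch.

217

p* = 1 − e/c = 1 − 0.16/0.36 = 0.5556.
Expected occupied patches = N × p* = 390 × 0.5556 = 216.67 ≈ 217.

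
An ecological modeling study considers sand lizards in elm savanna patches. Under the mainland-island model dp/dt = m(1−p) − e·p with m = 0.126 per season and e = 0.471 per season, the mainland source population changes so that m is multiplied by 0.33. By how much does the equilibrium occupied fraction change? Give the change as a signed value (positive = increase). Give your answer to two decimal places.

-0.13

Before: p* = 0.126/(0.126+0.471) = 0.2111.
After: m = 0.04158, e = 0.471; p* = 0.04158/0.5126 = 0.0811.
Δp* = 0.0811 − 0.2111 = -0.1299.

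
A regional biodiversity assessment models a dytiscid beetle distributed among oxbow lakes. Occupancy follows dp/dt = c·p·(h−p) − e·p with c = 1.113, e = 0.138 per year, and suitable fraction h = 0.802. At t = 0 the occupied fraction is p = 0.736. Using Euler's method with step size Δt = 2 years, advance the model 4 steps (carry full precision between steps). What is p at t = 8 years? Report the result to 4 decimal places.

Update rule: p ← p + [c·p·(h−p) − e·p]·Δt with Δt = 2.
p: 0.73600 → 0.64099  (Δp = -0.09501)
p: 0.64099 → 0.69381  (Δp = +0.05282)
p: 0.69381 → 0.66941  (Δp = -0.02440)
p: 0.66941 → 0.68223  (Δp = +0.01282)

0.6822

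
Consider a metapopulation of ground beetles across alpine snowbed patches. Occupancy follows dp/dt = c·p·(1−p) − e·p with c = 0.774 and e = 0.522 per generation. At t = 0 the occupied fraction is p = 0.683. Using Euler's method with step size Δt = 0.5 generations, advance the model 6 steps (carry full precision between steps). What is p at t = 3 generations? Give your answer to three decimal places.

0.415

Update rule: p ← p + [c·p·(1−p) − e·p]·Δt with Δt = 0.5.
t = 0.5: p = 0.68300 + (-0.09447) = 0.58853
t = 1: p = 0.58853 + (-0.05989) = 0.52864
t = 1.5: p = 0.52864 + (-0.04154) = 0.48710
t = 2: p = 0.48710 + (-0.03045) = 0.45665
t = 2.5: p = 0.45665 + (-0.02316) = 0.43349
t = 3: p = 0.43349 + (-0.01810) = 0.41538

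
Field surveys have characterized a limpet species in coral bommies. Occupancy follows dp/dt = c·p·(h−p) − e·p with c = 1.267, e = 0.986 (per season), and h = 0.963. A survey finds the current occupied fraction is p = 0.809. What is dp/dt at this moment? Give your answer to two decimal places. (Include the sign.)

-0.64

Colonization term: c·p·(h−p) = 1.267×0.809×0.1540 = 0.15785.
Extinction term: e·p = 0.79767.
dp/dt = 0.15785 − 0.79767 = -0.63982.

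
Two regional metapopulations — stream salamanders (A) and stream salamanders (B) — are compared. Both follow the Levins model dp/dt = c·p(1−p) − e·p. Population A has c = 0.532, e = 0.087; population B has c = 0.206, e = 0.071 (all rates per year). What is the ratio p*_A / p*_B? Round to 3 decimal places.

A: p*_A = 1 − 0.087/0.532 = 0.8365.
B: p*_B = 1 − 0.071/0.206 = 0.6553.
p*_A / p*_B = 0.8365/0.6553 = 1.2764.

1.276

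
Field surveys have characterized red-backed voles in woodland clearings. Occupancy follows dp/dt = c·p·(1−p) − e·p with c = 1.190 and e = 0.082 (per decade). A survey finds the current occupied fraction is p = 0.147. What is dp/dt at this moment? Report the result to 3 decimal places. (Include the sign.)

0.137

Colonization term: c·p·(1−p) = 1.190×0.147×0.8530 = 0.14922.
Extinction term: e·p = 0.01205.
dp/dt = 0.14922 − 0.01205 = 0.13716.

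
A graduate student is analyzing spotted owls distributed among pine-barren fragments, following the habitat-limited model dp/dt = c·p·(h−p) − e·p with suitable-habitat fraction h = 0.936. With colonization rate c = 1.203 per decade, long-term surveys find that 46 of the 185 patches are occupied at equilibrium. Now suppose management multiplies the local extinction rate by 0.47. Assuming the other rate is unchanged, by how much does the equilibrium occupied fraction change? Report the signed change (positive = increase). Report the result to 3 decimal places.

Observed p* = 46/185 = 0.24865.
Balance c(h−p*) = e gives e = 1.203×(0.936 − 0.24865) = 0.82688.
New p* = 0.936 − e/c = 0.936 − 0.38863/1.20300 = 0.61295.
Δp* = 0.61295 − 0.24865 = +0.36430.

0.364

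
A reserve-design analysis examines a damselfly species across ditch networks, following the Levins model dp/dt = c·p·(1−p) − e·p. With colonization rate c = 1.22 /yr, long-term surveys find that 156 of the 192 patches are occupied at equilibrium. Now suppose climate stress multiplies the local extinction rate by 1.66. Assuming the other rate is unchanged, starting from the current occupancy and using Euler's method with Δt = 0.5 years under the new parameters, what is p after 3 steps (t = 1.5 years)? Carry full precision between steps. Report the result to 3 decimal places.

Observed p* = 156/192 = 0.81250.
Balance c(1−p*) = e gives e = 1.22×(1 − 0.81250) = 0.22875.
Starting from p₀ = 0.81250; update p ← p + (dp/dt)·Δt with the new parameters.
step 1: Δp = -0.06133, p = 0.75117
step 2: Δp = -0.02860, p = 0.72257
step 3: Δp = -0.01491, p = 0.70766

0.708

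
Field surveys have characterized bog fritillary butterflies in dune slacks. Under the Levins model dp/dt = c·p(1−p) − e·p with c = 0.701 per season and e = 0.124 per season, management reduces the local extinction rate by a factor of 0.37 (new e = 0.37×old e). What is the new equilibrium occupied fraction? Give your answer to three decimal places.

Before: p* = 1 − 0.124/0.701 = 0.8231.
After the change, c = 0.701, e = 0.04588, so p* = 1 − 0.04588/0.701 = 0.9346.

0.935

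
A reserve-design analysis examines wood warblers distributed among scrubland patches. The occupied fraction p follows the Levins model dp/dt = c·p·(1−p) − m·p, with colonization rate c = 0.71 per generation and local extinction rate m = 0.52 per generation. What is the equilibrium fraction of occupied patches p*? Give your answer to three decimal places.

At equilibrium, colonization balances extinction: c·p*·(1−p*) = m·p*.
So p* = 1 − m/c = 1 − 0.52/0.71 = 1 − 0.7324 = 0.2676.

0.268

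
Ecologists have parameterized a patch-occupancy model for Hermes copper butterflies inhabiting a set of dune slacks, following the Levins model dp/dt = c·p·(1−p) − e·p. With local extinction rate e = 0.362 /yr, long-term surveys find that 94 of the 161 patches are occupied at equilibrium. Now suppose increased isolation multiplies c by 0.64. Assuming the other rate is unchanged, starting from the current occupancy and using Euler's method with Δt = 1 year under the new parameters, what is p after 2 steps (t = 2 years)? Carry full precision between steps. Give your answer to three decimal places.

0.463

Observed p* = 94/161 = 0.58385.
Balance c(1−p*) = e gives c = e/(1 − 0.58385) = 0.362/0.41615 = 0.86988.
Starting from p₀ = 0.58385; update p ← p + (dp/dt)·Δt with the new parameters.
t = 1: p = 0.58385 + (-0.07609) = 0.50776
t = 2: p = 0.50776 + (-0.04466) = 0.46310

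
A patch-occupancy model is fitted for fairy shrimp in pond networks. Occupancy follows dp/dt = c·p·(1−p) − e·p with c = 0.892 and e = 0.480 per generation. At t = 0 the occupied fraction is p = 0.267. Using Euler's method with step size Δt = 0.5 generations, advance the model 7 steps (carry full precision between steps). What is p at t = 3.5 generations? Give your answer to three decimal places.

Update rule: p ← p + [c·p·(1−p) − e·p]·Δt with Δt = 0.5.
t = 0.5: p = 0.26700 + (+0.02321) = 0.29021
t = 1: p = 0.29021 + (+0.02222) = 0.31243
t = 1.5: p = 0.31243 + (+0.02083) = 0.33325
t = 2: p = 0.33325 + (+0.01912) = 0.35237
t = 2.5: p = 0.35237 + (+0.01721) = 0.36958
t = 3: p = 0.36958 + (+0.01521) = 0.38480
t = 3.5: p = 0.38480 + (+0.01323) = 0.39803

0.398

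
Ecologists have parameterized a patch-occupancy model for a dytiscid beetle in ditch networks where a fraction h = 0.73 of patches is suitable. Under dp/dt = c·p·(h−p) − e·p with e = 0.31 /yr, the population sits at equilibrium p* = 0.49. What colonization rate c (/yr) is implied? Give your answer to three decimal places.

1.292

At equilibrium c(h−p*) = e, so c = e/(h−p*).
c = 0.31/(0.73 − 0.49) = 0.31/0.2400 = 1.2917.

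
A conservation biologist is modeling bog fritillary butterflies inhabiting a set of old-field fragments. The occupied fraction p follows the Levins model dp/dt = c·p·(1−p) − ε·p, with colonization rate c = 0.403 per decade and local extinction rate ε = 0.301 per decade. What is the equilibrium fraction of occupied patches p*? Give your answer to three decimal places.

At equilibrium, colonization balances extinction: c·p*·(1−p*) = ε·p*.
So p* = 1 − ε/c = 1 − 0.301/0.403 = 1 − 0.7469 = 0.2531.

0.253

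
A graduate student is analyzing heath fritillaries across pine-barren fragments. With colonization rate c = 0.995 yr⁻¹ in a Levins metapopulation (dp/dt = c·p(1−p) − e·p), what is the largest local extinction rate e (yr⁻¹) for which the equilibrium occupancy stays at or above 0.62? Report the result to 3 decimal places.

1 − e/c ≥ 0.62 ⇒ e ≤ c(1 − 0.62) = 0.995 × 0.3800.
e_max = 0.3781.

0.378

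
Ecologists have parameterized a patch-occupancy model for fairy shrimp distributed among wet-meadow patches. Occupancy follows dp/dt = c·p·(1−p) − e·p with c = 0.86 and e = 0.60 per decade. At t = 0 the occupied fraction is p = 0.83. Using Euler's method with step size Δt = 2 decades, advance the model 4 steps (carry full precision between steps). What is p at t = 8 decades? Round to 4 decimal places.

0.1815

Update rule: p ← p + [c·p·(1−p) − e·p]·Δt with Δt = 2.
t = 2: p = 0.83000 + (-0.75331) = 0.07669
t = 4: p = 0.07669 + (+0.02976) = 0.10646
t = 6: p = 0.10646 + (+0.03586) = 0.14232
t = 8: p = 0.14232 + (+0.03917) = 0.18149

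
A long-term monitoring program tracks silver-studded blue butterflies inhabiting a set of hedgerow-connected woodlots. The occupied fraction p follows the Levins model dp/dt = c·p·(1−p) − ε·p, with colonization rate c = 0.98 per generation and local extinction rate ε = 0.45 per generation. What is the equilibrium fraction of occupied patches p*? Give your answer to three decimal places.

At equilibrium, colonization balances extinction: c·p*·(1−p*) = ε·p*.
So p* = 1 − ε/c = 1 − 0.45/0.98 = 1 − 0.4592 = 0.5408.

0.541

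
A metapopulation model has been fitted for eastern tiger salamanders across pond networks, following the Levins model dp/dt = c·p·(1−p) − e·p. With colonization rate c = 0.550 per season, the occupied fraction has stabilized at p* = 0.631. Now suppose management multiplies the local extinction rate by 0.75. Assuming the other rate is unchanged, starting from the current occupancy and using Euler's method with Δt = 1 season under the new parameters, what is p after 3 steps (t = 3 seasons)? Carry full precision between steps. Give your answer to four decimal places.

Balance c(1−p*) = e gives e = 0.550×(1 − 0.63100) = 0.20295.
Starting from p₀ = 0.63100; update p ← p + (dp/dt)·Δt with the new parameters.
p: 0.63100 → 0.66302  (Δp = +0.03202)
p: 0.66302 → 0.68498  (Δp = +0.02197)
p: 0.68498 → 0.69940  (Δp = +0.01442)

0.6994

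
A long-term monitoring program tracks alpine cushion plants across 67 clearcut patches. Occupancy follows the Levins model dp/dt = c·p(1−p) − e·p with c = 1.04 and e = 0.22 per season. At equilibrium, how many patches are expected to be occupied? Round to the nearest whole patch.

p* = 1 − e/c = 1 − 0.22/1.04 = 0.7885.
Expected occupied patches = N × p* = 67 × 0.7885 = 52.83 ≈ 53.

53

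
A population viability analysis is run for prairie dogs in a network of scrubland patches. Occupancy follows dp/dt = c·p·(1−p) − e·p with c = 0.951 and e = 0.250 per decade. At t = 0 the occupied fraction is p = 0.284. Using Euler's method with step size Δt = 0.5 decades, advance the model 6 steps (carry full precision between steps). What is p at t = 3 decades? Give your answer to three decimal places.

Update rule: p ← p + [c·p·(1−p) − e·p]·Δt with Δt = 0.5.
step 1: Δp = +0.06119, p = 0.34519
step 2: Δp = +0.06433, p = 0.40952
step 3: Δp = +0.06379, p = 0.47331
step 4: Δp = +0.05937, p = 0.53268
step 5: Δp = +0.05178, p = 0.58447
step 6: Δp = +0.04242, p = 0.62689

0.627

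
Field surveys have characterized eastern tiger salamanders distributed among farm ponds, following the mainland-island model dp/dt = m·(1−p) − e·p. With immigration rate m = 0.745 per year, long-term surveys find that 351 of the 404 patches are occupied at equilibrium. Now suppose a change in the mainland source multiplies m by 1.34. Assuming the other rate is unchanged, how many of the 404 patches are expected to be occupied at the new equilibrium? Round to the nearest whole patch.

363

Observed p* = 351/404 = 0.86881.
Balance m(1−p*) = e·p* gives e = m(1−p*)/p* = 0.745×0.13119/0.86881 = 0.11249.
New p* = m/(m+e) = 0.99830/(0.99830+0.11249) = 0.89873.
Expected occupied = 404 × 0.89873 = 363.09 ≈ 363.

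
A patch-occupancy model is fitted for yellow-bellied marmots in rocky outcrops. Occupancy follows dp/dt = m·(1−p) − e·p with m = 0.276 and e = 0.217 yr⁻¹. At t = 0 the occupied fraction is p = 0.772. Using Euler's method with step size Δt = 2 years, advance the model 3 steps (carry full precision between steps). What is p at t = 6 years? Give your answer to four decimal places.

Update rule: p ← p + [m·(1−p) − e·p]·Δt with Δt = 2.
step 1: Δp = -0.20919, p = 0.56281
step 2: Δp = -0.00293, p = 0.55988
step 3: Δp = -0.00004, p = 0.55984

0.5598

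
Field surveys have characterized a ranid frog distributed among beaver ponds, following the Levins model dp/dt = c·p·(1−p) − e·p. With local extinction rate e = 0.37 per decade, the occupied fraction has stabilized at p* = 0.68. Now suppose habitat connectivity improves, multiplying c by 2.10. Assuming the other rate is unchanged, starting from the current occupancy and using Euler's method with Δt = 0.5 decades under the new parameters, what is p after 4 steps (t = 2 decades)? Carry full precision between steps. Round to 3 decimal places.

Balance c(1−p*) = e gives c = e/(1 − 0.68000) = 0.37/0.32000 = 1.15625.
Starting from p₀ = 0.68000; update p ← p + (dp/dt)·Δt with the new parameters.
t = 0.5: p = 0.68000 + (+0.13838) = 0.81838
t = 1: p = 0.81838 + (+0.02905) = 0.84743
t = 1.5: p = 0.84743 + (+0.00019) = 0.84762
t = 2: p = 0.84762 + (-0.00001) = 0.84762

0.848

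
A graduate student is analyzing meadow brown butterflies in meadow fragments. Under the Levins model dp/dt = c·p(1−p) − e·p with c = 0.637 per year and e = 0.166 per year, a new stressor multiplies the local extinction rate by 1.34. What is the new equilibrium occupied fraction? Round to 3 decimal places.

Before: p* = 1 − 0.166/0.637 = 0.7394.
After the change, c = 0.637, e = 0.22244, so p* = 1 − 0.22244/0.637 = 0.6508.

0.651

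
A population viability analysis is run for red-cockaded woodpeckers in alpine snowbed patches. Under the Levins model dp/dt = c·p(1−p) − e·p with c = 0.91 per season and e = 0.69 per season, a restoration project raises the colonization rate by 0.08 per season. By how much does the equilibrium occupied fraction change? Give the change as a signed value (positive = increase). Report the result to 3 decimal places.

Before: p* = 1 − 0.69/0.91 = 0.2418.
After the change, c = 0.99, e = 0.69, so p* = 1 − 0.69/0.99 = 0.3030.
Δp* = 0.3030 − 0.2418 = +0.0613.

0.061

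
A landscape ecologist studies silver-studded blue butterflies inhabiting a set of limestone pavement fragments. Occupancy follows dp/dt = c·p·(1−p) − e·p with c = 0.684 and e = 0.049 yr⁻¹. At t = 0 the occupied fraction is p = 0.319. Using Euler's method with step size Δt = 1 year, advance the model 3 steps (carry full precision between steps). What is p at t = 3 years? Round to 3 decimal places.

Update rule: p ← p + [c·p·(1−p) − e·p]·Δt with Δt = 1.
p: 0.31900 → 0.45196  (Δp = +0.13296)
p: 0.45196 → 0.59924  (Δp = +0.14728)
p: 0.59924 → 0.73414  (Δp = +0.13490)

0.734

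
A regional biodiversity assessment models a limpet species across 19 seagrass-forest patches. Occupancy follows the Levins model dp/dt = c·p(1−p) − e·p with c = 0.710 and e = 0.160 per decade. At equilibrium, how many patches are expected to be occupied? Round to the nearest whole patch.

p* = 1 − e/c = 1 − 0.160/0.710 = 0.7746.
Expected occupied patches = N × p* = 19 × 0.7746 = 14.72 ≈ 15.

15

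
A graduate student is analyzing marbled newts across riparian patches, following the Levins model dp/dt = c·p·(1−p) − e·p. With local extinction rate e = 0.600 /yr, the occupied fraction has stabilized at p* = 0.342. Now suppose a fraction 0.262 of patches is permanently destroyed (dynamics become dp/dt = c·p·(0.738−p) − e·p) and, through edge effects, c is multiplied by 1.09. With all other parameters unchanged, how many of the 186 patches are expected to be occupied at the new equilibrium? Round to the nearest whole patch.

25

Balance c(1−p*) = e gives c = e/(1 − 0.34200) = 0.600/0.65800 = 0.91185.
New p* = 0.738 − e/c = 0.738 − 0.60000/0.99392 = 0.13433.
Expected occupied = 186 × 0.13433 = 24.99 ≈ 25.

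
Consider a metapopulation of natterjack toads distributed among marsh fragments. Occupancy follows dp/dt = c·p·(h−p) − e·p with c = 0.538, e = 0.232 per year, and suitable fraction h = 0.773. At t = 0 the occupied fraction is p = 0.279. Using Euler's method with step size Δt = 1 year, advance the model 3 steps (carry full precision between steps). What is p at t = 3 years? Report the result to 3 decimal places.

0.304

Update rule: p ← p + [c·p·(h−p) − e·p]·Δt with Δt = 1.
t = 1: p = 0.27900 + (+0.00942) = 0.28842
t = 2: p = 0.28842 + (+0.00828) = 0.29670
t = 3: p = 0.29670 + (+0.00719) = 0.30390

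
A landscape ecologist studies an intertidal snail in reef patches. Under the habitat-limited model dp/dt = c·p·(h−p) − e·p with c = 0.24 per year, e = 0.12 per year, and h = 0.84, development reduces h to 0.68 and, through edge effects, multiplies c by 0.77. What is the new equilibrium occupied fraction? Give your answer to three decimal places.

0.031

Before: p* = h − e/c = 0.84 − 0.12/0.24 = 0.84 − 0.5000 = 0.3400.
After: c = 0.1848, e = 0.12, h = 0.68; p* = 0.68 − 0.12/0.1848 = 0.0306.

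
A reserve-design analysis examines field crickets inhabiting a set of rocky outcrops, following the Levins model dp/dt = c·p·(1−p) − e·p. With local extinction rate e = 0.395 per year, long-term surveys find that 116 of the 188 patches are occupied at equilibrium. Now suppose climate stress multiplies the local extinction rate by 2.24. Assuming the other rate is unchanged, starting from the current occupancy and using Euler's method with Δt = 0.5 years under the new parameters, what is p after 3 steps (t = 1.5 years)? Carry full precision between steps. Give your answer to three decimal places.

Observed p* = 116/188 = 0.61702.
Balance c(1−p*) = e gives c = e/(1 − 0.61702) = 0.395/0.38298 = 1.03139.
Starting from p₀ = 0.61702; update p ← p + (dp/dt)·Δt with the new parameters.
p: 0.61702 → 0.46591  (Δp = -0.15111)
p: 0.46591 → 0.38812  (Δp = -0.07780)
p: 0.38812 → 0.33888  (Δp = -0.04923)

0.339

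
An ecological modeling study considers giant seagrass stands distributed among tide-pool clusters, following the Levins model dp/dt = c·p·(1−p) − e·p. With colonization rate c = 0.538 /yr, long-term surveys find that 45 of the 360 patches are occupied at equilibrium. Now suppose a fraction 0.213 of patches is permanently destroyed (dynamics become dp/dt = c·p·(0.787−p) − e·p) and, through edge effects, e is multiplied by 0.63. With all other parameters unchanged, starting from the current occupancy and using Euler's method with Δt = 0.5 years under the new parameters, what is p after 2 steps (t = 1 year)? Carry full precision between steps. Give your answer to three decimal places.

Observed p* = 45/360 = 0.12500.
Balance c(1−p*) = e gives e = 0.538×(1 − 0.12500) = 0.47075.
Starting from p₀ = 0.12500; update p ← p + (dp/dt)·Δt with the new parameters.
step 1: Δp = +0.00372, p = 0.12872
step 2: Δp = +0.00371, p = 0.13243

0.132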